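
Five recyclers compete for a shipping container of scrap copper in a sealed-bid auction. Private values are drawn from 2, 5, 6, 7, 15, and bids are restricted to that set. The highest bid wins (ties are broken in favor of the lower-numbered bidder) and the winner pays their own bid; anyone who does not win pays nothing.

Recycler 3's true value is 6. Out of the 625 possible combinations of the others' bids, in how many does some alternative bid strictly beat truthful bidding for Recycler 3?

4

Others bid (2, 2, 2, 2): truth gives 0; bid 5 gives 1 > 0. Violating.
Others bid (2, 2, 2, 5): truth gives 0; bid 5 gives 1 > 0. Violating.
Others bid (2, 2, 5, 2): truth gives 0; bid 5 gives 1 > 0. Violating.
Others bid (2, 2, 5, 5): truth gives 0; bid 5 gives 1 > 0. Violating.
Others bid (2, 2, 2, 6): truth gives 0; no alternative beats it.
Others bid (2, 2, 2, 7): truth gives 0; no alternative beats it.
(Checking all 625 profiles: 4 have a profitable deviation, 621 do not.)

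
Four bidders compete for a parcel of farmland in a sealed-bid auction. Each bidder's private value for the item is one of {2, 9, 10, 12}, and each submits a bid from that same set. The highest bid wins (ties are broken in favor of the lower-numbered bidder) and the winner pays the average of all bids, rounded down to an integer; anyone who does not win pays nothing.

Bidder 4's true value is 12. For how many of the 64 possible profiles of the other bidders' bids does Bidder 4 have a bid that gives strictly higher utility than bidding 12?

7

Others bid (2, 2, 2): truth gives 8; bid 9 gives 9 > 8. Violating.
Others bid (2, 2, 9): truth gives 6; bid 10 gives 7 > 6. Violating.
Others bid (2, 9, 2): truth gives 6; bid 10 gives 7 > 6. Violating.
Others bid (2, 9, 9): truth gives 4; bid 10 gives 5 > 4. Violating.
Others bid (2, 2, 10): truth gives 6; no alternative beats it.
Others bid (2, 2, 12): truth gives 0; no alternative beats it.
(Checking all 64 profiles: 7 have a profitable deviation, 57 do not.)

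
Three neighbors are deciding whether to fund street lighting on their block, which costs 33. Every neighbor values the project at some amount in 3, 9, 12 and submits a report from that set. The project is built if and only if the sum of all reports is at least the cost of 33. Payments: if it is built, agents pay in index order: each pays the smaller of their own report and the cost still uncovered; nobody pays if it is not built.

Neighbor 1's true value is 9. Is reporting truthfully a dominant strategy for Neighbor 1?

Check each profile of the others' reports and compare truth against every alternative report.
Others report (3, 3): truth gives 0, best alternative gives 0.
Others report (3, 9): truth gives 0, best alternative gives 0.
Others report (3, 12): truth gives 0, best alternative gives 0.
Others report (9, 3): truth gives 0, best alternative gives 0.
Others report (9, 9): truth gives 0, best alternative gives 0.
Others report (9, 12): truth gives 0, best alternative gives 0.
(Remaining 3 profiles checked similarly; truth is weakly best in each.)
In every case the truthful report is at least as good as any alternative, so it is a dominant strategy.

Yes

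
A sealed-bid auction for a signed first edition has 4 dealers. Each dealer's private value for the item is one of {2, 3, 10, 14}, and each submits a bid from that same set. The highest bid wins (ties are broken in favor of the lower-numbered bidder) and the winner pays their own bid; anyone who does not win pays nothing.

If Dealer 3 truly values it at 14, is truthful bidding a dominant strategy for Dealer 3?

No

Consider the case where Dealer 1 bids 2, Dealer 2 bids 2 and Dealer 4 bids 2.
Truthful bid 14: wins, pays 14, utility 14 - 14 = 0.
Bid 3 instead: wins, pays 3, utility 14 - 3 = 11.
Since 11 > 0, bidding 3 is strictly better here, so truthful bidding is not dominant.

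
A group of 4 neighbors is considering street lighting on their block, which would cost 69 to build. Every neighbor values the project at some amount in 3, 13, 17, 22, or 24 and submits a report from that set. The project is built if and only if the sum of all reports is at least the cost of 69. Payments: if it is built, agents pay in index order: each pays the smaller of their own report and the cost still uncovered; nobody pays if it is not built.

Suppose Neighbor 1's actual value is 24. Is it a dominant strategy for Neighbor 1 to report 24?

No

Consider the case where Neighbor 2 reports 3, Neighbor 3 reports 22 and Neighbor 4 reports 22.
Truthful report 24: project built, pays 24, utility 24 - 24 = 0.
Report 22 instead: project built, pays 22, utility 24 - 22 = 2.
Since 2 > 0, reporting 22 is strictly better here, so truthful reporting is not dominant.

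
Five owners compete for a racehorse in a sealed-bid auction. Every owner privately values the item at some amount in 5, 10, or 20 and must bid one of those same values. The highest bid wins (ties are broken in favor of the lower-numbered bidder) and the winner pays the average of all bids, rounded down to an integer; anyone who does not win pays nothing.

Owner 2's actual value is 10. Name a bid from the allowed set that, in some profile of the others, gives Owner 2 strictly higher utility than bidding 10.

Suppose Owner 1 bids 10, Owner 3 bids 5, Owner 4 bids 5 and Owner 5 bids 5.
Bid 10: loses, pays 0, utility 0.
Bid 20: wins, pays 9, utility 10 - 9 = 1.
So bidding 20 beats truth here (1 > 0).

20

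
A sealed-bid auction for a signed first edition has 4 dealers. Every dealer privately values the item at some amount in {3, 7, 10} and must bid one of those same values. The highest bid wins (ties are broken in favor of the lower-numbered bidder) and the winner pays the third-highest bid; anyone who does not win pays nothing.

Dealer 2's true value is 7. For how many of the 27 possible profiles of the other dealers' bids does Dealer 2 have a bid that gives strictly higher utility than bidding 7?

3

Others bid (3, 3, 10): truth gives 0; bid 10 gives 4 > 0. Violating.
Others bid (3, 10, 3): truth gives 0; bid 10 gives 4 > 0. Violating.
Others bid (7, 3, 3): truth gives 0; bid 10 gives 4 > 0. Violating.
Others bid (3, 3, 3): truth gives 4; no alternative beats it.
Others bid (3, 3, 7): truth gives 4; no alternative beats it.
(Checking all 27 profiles: 3 have a profitable deviation, 24 do not.)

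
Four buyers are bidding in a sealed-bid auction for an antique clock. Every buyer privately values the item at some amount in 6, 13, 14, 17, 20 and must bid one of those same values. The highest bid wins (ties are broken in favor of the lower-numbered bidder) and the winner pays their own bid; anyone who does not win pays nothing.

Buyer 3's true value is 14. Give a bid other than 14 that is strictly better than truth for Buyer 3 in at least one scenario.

13

Suppose Buyer 1 bids 6, Buyer 2 bids 6 and Buyer 4 bids 6.
Bid 14: wins, pays 14, utility 14 - 14 = 0.
Bid 13: wins, pays 13, utility 14 - 13 = 1.
So bidding 13 beats truth here (1 > 0).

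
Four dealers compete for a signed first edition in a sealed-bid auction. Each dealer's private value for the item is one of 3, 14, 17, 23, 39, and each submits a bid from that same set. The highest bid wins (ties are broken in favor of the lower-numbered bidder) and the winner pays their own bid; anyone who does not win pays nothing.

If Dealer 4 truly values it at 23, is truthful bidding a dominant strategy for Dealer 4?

No

Consider the case where Dealer 1 bids 3, Dealer 2 bids 3 and Dealer 3 bids 3.
Truthful bid 23: wins, pays 23, utility 23 - 23 = 0.
Bid 14 instead: wins, pays 14, utility 23 - 14 = 9.
Since 9 > 0, bidding 14 is strictly better here, so truthful bidding is not dominant.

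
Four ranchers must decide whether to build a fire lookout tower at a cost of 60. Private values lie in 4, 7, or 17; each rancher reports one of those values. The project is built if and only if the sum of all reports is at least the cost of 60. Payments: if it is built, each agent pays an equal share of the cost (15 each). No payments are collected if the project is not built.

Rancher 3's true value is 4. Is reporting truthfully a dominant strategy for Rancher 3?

Yes

Check each profile of the others' reports and compare truth against every alternative report.
Others report (4, 4, 4): truth gives 0, best alternative gives 0.
Others report (4, 4, 7): truth gives 0, best alternative gives 0.
Others report (4, 4, 17): truth gives 0, best alternative gives 0.
Others report (4, 7, 4): truth gives 0, best alternative gives 0.
Others report (4, 7, 7): truth gives 0, best alternative gives 0.
Others report (4, 7, 17): truth gives 0, best alternative gives 0.
(Remaining 21 profiles checked similarly; truth is weakly best in each.)
In every case the truthful report is at least as good as any alternative, so it is a dominant strategy.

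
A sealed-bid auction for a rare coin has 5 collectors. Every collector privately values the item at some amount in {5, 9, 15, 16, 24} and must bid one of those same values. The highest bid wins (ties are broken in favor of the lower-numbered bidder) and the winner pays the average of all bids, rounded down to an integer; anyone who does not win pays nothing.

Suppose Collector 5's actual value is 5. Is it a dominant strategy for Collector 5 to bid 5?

Yes

Check each profile of the others' bids and compare truth against every alternative bid.
Others bid (5, 5, 5, 5): truth gives 0, best alternative gives 0.
Others bid (5, 5, 5, 9): truth gives 0, best alternative gives 0.
Others bid (5, 5, 5, 15): truth gives 0, best alternative gives 0.
Others bid (5, 5, 5, 16): truth gives 0, best alternative gives 0.
Others bid (5, 5, 5, 24): truth gives 0, best alternative gives 0.
Others bid (5, 5, 9, 5): truth gives 0, best alternative gives 0.
(Remaining 619 profiles checked similarly; truth is weakly best in each.)
In every case the truthful bid is at least as good as any alternative, so it is a dominant strategy.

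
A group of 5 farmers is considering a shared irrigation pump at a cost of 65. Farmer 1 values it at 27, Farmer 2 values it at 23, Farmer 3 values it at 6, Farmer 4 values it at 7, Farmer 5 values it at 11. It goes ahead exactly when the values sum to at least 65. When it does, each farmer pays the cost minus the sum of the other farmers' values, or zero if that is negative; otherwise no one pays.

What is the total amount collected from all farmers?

34

Total value 74 ≥ cost 65, so it is built.
Farmer 1: others sum to 47; max(0, 65 - 47) = 18.
Farmer 2: others sum to 51; max(0, 65 - 51) = 14.
Farmer 3: others sum to 68; max(0, 65 - 68) = 0.
Farmer 4: others sum to 67; max(0, 65 - 67) = 0.
Farmer 5: others sum to 63; max(0, 65 - 63) = 2.
Total collected = 18 + 14 + 0 + 0 + 2 = 34.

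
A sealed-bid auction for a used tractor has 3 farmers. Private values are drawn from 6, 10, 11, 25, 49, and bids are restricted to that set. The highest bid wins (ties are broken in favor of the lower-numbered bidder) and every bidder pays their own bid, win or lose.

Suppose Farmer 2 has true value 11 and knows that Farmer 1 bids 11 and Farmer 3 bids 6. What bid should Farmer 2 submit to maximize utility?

6

Bid 6: loses but pays 6, utility -6.
Bid 10: loses but pays 10, utility -10.
Bid 11: loses but pays 11, utility -11.
Bid 25: wins, pays 25, utility 11 - 25 = -14.
Bid 49: wins, pays 49, utility 11 - 49 = -38.
The best choice is 6 with utility -6.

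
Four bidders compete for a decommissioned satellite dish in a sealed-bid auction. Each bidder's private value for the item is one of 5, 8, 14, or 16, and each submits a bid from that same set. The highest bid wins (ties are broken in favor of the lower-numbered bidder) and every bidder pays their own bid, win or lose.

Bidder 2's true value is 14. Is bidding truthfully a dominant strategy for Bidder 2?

No

Consider the case where Bidder 1 bids 5, Bidder 3 bids 5 and Bidder 4 bids 5.
Truthful bid 14: wins, pays 14, utility 14 - 14 = 0.
Bid 8 instead: wins, pays 8, utility 14 - 8 = 6.
Since 6 > 0, bidding 8 is strictly better here, so truthful bidding is not dominant.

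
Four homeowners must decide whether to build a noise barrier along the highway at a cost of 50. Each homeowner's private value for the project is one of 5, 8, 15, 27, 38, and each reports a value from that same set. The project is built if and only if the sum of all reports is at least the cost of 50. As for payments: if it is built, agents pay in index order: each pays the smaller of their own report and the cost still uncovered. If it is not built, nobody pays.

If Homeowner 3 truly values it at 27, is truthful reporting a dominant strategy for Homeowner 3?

Consider the case where Homeowner 1 reports 5, Homeowner 2 reports 5 and Homeowner 4 reports 27.
Truthful report 27: project built, pays 27, utility 27 - 27 = 0.
Report 15 instead: project built, pays 15, utility 27 - 15 = 12.
Since 12 > 0, reporting 15 is strictly better here, so truthful reporting is not dominant.

No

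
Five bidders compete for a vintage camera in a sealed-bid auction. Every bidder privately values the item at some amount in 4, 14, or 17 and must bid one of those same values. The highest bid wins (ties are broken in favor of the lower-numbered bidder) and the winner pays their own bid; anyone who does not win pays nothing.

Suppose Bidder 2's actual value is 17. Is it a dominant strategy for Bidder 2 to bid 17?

Consider the case where Bidder 1 bids 4, Bidder 3 bids 4, Bidder 4 bids 4 and Bidder 5 bids 4.
Truthful bid 17: wins, pays 17, utility 17 - 17 = 0.
Bid 14 instead: wins, pays 14, utility 17 - 14 = 3.
Since 3 > 0, bidding 14 is strictly better here, so truthful bidding is not dominant.

No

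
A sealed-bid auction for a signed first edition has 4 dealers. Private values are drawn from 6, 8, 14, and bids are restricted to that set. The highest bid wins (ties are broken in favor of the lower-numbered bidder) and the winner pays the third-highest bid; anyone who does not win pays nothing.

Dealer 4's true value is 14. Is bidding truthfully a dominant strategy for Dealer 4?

Check each profile of the others' bids and compare truth against every alternative bid.
Others bid (6, 6, 8): truth gives 8, best alternative gives 0.
Others bid (6, 8, 6): truth gives 8, best alternative gives 0.
Others bid (8, 6, 6): truth gives 8, best alternative gives 0.
Others bid (6, 8, 8): truth gives 6, best alternative gives 0.
Others bid (8, 6, 8): truth gives 6, best alternative gives 0.
Others bid (8, 8, 6): truth gives 6, best alternative gives 0.
(Remaining 21 profiles checked similarly; truth is weakly best in each.)
In every case the truthful bid is at least as good as any alternative, so it is a dominant strategy.

Yes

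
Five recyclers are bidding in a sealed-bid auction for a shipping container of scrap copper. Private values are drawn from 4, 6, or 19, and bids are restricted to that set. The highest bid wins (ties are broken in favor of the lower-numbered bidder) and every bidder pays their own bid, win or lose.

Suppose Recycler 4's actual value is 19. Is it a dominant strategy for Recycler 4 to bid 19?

No

Consider the case where Recycler 1 bids 4, Recycler 2 bids 4, Recycler 3 bids 4 and Recycler 5 bids 4.
Truthful bid 19: wins, pays 19, utility 19 - 19 = 0.
Bid 6 instead: wins, pays 6, utility 19 - 6 = 13.
Since 13 > 0, bidding 6 is strictly better here, so truthful bidding is not dominant.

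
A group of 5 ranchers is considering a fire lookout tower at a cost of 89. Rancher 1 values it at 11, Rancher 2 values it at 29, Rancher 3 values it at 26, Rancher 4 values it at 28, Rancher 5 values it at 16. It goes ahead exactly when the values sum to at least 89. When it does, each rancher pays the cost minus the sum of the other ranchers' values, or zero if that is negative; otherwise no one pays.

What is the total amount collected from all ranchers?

20

Total value 110 ≥ cost 89, so it is built.
Rancher 1: others sum to 99; max(0, 89 - 99) = 0.
Rancher 2: others sum to 81; max(0, 89 - 81) = 8.
Rancher 3: others sum to 84; max(0, 89 - 84) = 5.
Rancher 4: others sum to 82; max(0, 89 - 82) = 7.
Rancher 5: others sum to 94; max(0, 89 - 94) = 0.
Total collected = 0 + 8 + 5 + 7 + 0 = 20.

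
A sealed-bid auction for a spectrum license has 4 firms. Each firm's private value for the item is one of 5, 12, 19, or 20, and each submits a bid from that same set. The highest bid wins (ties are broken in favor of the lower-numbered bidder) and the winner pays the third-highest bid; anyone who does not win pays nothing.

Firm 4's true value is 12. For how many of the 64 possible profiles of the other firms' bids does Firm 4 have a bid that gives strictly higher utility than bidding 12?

6

Others bid (5, 5, 12): truth gives 0; bid 19 gives 7 > 0. Violating.
Others bid (5, 5, 19): truth gives 0; bid 20 gives 7 > 0. Violating.
Others bid (5, 12, 5): truth gives 0; bid 19 gives 7 > 0. Violating.
Others bid (5, 19, 5): truth gives 0; bid 20 gives 7 > 0. Violating.
Others bid (5, 5, 5): truth gives 7; no alternative beats it.
Others bid (5, 5, 20): truth gives 0; no alternative beats it.
(Checking all 64 profiles: 6 have a profitable deviation, 58 do not.)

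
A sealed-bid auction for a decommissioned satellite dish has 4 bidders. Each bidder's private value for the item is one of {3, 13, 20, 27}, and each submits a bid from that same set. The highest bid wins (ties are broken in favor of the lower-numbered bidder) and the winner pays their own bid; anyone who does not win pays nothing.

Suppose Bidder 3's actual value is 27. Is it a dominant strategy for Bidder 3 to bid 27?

Consider the case where Bidder 1 bids 3, Bidder 2 bids 3 and Bidder 4 bids 3.
Truthful bid 27: wins, pays 27, utility 27 - 27 = 0.
Bid 13 instead: wins, pays 13, utility 27 - 13 = 14.
Since 14 > 0, bidding 13 is strictly better here, so truthful bidding is not dominant.

No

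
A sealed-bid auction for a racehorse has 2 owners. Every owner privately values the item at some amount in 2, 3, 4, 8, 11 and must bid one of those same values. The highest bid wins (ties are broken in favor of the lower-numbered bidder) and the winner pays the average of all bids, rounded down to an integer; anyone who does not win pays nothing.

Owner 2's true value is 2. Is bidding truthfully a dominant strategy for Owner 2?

Check each profile of the others' bids and compare truth against every alternative bid.
Others bid (2): truth gives 0, best alternative gives 0.
Others bid (3): truth gives 0, best alternative gives 0.
Others bid (4): truth gives 0, best alternative gives 0.
Others bid (8): truth gives 0, best alternative gives 0.
Others bid (11): truth gives 0, best alternative gives 0.
In every case the truthful bid is at least as good as any alternative, so it is a dominant strategy.

Yes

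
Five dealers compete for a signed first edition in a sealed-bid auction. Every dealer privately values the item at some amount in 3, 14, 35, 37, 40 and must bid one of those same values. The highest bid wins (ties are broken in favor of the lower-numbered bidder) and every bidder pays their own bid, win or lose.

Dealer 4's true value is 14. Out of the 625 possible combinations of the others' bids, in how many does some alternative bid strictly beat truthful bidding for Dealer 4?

623

Others bid (3, 3, 3, 35): truth gives -14; bid 3 gives -3 > -14. Violating.
Others bid (3, 3, 3, 37): truth gives -14; bid 3 gives -3 > -14. Violating.
Others bid (3, 3, 3, 40): truth gives -14; bid 3 gives -3 > -14. Violating.
Others bid (3, 3, 14, 3): truth gives -14; bid 3 gives -3 > -14. Violating.
Others bid (3, 3, 3, 3): truth gives 0; no alternative beats it.
Others bid (3, 3, 3, 14): truth gives 0; no alternative beats it.
(Checking all 625 profiles: 623 have a profitable deviation, 2 do not.)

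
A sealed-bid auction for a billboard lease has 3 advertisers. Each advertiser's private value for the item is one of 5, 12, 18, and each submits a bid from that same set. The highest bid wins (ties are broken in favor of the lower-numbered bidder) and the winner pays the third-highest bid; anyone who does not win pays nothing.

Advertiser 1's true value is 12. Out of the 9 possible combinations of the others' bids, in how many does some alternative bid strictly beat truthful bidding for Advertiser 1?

2

Others bid (5, 18): truth gives 0; bid 18 gives 7 > 0. Violating.
Others bid (18, 5): truth gives 0; bid 18 gives 7 > 0. Violating.
Others bid (5, 5): truth gives 7; no alternative beats it.
Others bid (5, 12): truth gives 7; no alternative beats it.
(Checking all 9 profiles: 2 have a profitable deviation, 7 do not.)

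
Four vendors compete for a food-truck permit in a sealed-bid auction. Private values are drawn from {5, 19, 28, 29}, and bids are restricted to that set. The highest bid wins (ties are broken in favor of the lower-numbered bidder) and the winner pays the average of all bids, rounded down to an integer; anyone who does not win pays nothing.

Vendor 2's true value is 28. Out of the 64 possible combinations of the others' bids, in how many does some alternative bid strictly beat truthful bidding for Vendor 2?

30

Others bid (5, 5, 5): truth gives 18; bid 19 gives 20 > 18. Violating.
Others bid (5, 5, 19): truth gives 14; bid 19 gives 16 > 14. Violating.
Others bid (5, 5, 29): truth gives 0; bid 29 gives 11 > 0. Violating.
Others bid (5, 19, 5): truth gives 14; bid 19 gives 16 > 14. Violating.
Others bid (5, 5, 28): truth gives 12; no alternative beats it.
Others bid (5, 19, 28): truth gives 8; no alternative beats it.
(Checking all 64 profiles: 30 have a profitable deviation, 34 do not.)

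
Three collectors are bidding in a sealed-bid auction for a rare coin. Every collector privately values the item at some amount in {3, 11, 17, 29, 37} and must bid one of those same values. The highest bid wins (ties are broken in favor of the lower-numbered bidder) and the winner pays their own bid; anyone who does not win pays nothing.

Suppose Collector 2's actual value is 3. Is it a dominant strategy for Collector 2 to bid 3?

Check each profile of the others' bids and compare truth against every alternative bid.
Others bid (3, 3): truth gives 0, best alternative gives -8.
Others bid (3, 11): truth gives 0, best alternative gives -8.
Others bid (3, 17): truth gives 0, best alternative gives 0.
Others bid (3, 29): truth gives 0, best alternative gives 0.
Others bid (3, 37): truth gives 0, best alternative gives 0.
Others bid (11, 3): truth gives 0, best alternative gives 0.
(Remaining 19 profiles checked similarly; truth is weakly best in each.)
In every case the truthful bid is at least as good as any alternative, so it is a dominant strategy.

Yes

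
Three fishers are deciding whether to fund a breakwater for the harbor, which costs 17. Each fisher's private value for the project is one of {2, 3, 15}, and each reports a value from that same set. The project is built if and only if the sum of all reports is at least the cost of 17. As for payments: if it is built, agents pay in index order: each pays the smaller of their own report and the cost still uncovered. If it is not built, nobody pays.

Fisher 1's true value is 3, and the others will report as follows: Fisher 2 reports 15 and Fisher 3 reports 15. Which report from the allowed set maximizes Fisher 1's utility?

Report 2: project built, pays 2, utility 3 - 2 = 1.
Report 3: project built, pays 3, utility 3 - 3 = 0.
Report 15: project built, pays 15, utility 3 - 15 = -12.
The best choice is 2 with utility 1.

2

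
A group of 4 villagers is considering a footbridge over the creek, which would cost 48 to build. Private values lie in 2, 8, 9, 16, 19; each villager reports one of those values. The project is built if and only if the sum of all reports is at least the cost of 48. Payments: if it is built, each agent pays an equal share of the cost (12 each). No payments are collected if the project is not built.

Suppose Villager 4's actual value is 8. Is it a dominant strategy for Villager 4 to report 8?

No

Consider the case where Villager 1 reports 2, Villager 2 reports 19 and Villager 3 reports 19.
Truthful report 8: project built, pays 12, utility 8 - 12 = -4.
Report 2 instead: project not built, utility 0.
Since 0 > -4, reporting 2 is strictly better here, so truthful reporting is not dominant.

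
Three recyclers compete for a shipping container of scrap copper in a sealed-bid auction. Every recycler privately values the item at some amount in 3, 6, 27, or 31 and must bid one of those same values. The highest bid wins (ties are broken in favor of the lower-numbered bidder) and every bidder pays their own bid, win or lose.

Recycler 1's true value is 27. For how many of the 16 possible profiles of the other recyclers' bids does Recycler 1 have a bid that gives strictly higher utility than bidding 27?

Others bid (3, 3): truth gives 0; bid 3 gives 24 > 0. Violating.
Others bid (3, 6): truth gives 0; bid 6 gives 21 > 0. Violating.
Others bid (3, 31): truth gives -27; bid 3 gives -3 > -27. Violating.
Others bid (6, 3): truth gives 0; bid 6 gives 21 > 0. Violating.
Others bid (3, 27): truth gives 0; no alternative beats it.
Others bid (6, 27): truth gives 0; no alternative beats it.
(Checking all 16 profiles: 11 have a profitable deviation, 5 do not.)

11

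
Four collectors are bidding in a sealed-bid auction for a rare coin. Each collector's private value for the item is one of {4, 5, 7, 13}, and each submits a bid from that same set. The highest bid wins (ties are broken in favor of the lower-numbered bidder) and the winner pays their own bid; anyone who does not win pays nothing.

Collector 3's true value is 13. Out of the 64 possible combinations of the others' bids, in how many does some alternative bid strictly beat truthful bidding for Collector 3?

12

Others bid (4, 4, 4): truth gives 0; bid 5 gives 8 > 0. Violating.
Others bid (4, 4, 5): truth gives 0; bid 5 gives 8 > 0. Violating.
Others bid (4, 4, 7): truth gives 0; bid 7 gives 6 > 0. Violating.
Others bid (4, 5, 4): truth gives 0; bid 7 gives 6 > 0. Violating.
Others bid (4, 4, 13): truth gives 0; no alternative beats it.
Others bid (4, 5, 13): truth gives 0; no alternative beats it.
(Checking all 64 profiles: 12 have a profitable deviation, 52 do not.)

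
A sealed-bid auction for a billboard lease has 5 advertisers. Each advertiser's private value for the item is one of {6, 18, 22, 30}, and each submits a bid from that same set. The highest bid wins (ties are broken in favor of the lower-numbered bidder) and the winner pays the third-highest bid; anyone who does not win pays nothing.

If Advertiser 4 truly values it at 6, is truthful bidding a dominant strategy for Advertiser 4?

Check each profile of the others' bids and compare truth against every alternative bid.
Others bid (6, 6, 6, 6): truth gives 0, best alternative gives 0.
Others bid (6, 6, 6, 18): truth gives 0, best alternative gives 0.
Others bid (6, 6, 6, 22): truth gives 0, best alternative gives 0.
Others bid (6, 6, 6, 30): truth gives 0, best alternative gives 0.
Others bid (6, 6, 18, 6): truth gives 0, best alternative gives 0.
Others bid (6, 6, 18, 18): truth gives 0, best alternative gives 0.
(Remaining 250 profiles checked similarly; truth is weakly best in each.)
In every case the truthful bid is at least as good as any alternative, so it is a dominant strategy.

Yes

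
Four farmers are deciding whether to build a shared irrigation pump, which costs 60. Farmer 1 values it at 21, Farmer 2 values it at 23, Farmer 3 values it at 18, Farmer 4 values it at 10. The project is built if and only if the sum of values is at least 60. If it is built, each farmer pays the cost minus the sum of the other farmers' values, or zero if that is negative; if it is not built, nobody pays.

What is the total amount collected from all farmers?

26

Total value 72 ≥ cost 60, so it is built.
Farmer 1: others sum to 51; max(0, 60 - 51) = 9.
Farmer 2: others sum to 49; max(0, 60 - 49) = 11.
Farmer 3: others sum to 54; max(0, 60 - 54) = 6.
Farmer 4: others sum to 62; max(0, 60 - 62) = 0.
Total collected = 9 + 11 + 6 + 0 = 26.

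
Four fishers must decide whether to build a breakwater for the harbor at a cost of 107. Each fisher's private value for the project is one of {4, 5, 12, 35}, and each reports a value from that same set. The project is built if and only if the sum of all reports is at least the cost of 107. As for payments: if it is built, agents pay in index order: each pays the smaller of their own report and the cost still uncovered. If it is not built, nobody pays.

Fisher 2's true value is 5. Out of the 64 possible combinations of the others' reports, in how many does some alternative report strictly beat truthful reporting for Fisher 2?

Others report (35, 35, 35): truth gives 0; report 4 gives 1 > 0. Violating.
Others report (4, 4, 4): truth gives 0; no alternative beats it.
Others report (4, 4, 5): truth gives 0; no alternative beats it.
(Checking all 64 profiles: 1 has a profitable deviation, 63 do not.)

1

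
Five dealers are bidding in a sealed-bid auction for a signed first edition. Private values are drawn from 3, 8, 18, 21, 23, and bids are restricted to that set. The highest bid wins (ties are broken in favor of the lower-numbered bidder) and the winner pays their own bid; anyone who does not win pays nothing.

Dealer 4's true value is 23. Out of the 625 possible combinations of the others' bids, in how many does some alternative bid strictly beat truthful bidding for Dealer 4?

108

Others bid (3, 3, 3, 3): truth gives 0; bid 8 gives 15 > 0. Violating.
Others bid (3, 3, 3, 8): truth gives 0; bid 8 gives 15 > 0. Violating.
Others bid (3, 3, 3, 18): truth gives 0; bid 18 gives 5 > 0. Violating.
Others bid (3, 3, 3, 21): truth gives 0; bid 21 gives 2 > 0. Violating.
Others bid (3, 3, 3, 23): truth gives 0; no alternative beats it.
Others bid (3, 3, 8, 23): truth gives 0; no alternative beats it.
(Checking all 625 profiles: 108 have a profitable deviation, 517 do not.)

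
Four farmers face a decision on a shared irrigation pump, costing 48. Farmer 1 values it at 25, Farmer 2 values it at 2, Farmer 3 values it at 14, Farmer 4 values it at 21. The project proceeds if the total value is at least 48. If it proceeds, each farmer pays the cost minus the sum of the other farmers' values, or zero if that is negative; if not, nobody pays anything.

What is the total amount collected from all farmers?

Total value 62 ≥ cost 48, so it is built.
Farmer 1: others sum to 37; max(0, 48 - 37) = 11.
Farmer 2: others sum to 60; max(0, 48 - 60) = 0.
Farmer 3: others sum to 48; max(0, 48 - 48) = 0.
Farmer 4: others sum to 41; max(0, 48 - 41) = 7.
Total collected = 11 + 0 + 0 + 7 = 18.

18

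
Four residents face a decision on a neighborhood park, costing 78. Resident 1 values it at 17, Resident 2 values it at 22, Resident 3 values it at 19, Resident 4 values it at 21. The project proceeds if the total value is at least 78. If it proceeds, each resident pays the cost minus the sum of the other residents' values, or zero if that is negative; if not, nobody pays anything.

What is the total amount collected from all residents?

Total value 79 ≥ cost 78, so it is built.
Resident 1: others sum to 62; max(0, 78 - 62) = 16.
Resident 2: others sum to 57; max(0, 78 - 57) = 21.
Resident 3: others sum to 60; max(0, 78 - 60) = 18.
Resident 4: others sum to 58; max(0, 78 - 58) = 20.
Total collected = 16 + 21 + 18 + 20 = 75.

75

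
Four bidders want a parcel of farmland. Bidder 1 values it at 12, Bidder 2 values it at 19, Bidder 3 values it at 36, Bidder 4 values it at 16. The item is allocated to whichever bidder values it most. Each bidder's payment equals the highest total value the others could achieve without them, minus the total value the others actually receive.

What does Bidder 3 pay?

Bidder 3 has the highest value and receives the item.
Without Bidder 3, the item would go to the next-highest value, 19, so the others could achieve 19.
With Bidder 3 present and winning, the others receive nothing, so their total is 0.
Payment = 19 - 0 = 19.

19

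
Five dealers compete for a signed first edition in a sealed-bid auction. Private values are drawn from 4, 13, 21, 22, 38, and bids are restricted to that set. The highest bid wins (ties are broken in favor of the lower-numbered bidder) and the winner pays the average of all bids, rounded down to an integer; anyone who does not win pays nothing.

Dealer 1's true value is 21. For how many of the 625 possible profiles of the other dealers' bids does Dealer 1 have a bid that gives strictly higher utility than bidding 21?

Others bid (4, 4, 4, 4): truth gives 14; bid 4 gives 17 > 14. Violating.
Others bid (4, 4, 4, 13): truth gives 12; bid 13 gives 14 > 12. Violating.
Others bid (4, 4, 4, 22): truth gives 0; bid 22 gives 10 > 0. Violating.
Others bid (4, 4, 4, 38): truth gives 0; bid 38 gives 4 > 0. Violating.
Others bid (4, 4, 4, 21): truth gives 11; no alternative beats it.
Others bid (4, 4, 13, 21): truth gives 9; no alternative beats it.
(Checking all 625 profiles: 192 have a profitable deviation, 433 do not.)

192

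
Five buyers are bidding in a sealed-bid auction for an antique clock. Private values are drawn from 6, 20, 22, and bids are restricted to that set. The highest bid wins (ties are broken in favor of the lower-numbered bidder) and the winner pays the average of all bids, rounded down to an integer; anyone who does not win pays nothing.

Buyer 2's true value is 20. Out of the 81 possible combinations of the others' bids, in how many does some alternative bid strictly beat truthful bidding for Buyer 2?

Others bid (6, 6, 6, 22): truth gives 0; bid 22 gives 8 > 0. Violating.
Others bid (6, 6, 20, 22): truth gives 0; bid 22 gives 5 > 0. Violating.
Others bid (6, 6, 22, 6): truth gives 0; bid 22 gives 8 > 0. Violating.
Others bid (6, 6, 22, 20): truth gives 0; bid 22 gives 5 > 0. Violating.
Others bid (6, 6, 6, 6): truth gives 12; no alternative beats it.
Others bid (6, 6, 6, 20): truth gives 9; no alternative beats it.
(Checking all 81 profiles: 38 have a profitable deviation, 43 do not.)

38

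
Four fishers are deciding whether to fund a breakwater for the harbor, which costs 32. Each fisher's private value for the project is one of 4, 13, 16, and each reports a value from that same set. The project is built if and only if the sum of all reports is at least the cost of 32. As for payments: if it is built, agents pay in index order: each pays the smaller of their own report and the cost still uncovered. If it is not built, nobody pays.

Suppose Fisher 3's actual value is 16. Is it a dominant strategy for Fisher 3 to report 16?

Consider the case where Fisher 1 reports 4, Fisher 2 reports 4 and Fisher 4 reports 13.
Truthful report 16: project built, pays 16, utility 16 - 16 = 0.
Report 13 instead: project built, pays 13, utility 16 - 13 = 3.
Since 3 > 0, reporting 13 is strictly better here, so truthful reporting is not dominant.

No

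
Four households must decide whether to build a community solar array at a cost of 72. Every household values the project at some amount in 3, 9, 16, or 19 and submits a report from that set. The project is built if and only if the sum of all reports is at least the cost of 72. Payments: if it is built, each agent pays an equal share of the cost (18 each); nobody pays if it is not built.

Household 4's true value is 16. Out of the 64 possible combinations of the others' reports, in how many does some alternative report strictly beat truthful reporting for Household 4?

1

Others report (19, 19, 19): truth gives -2; report 3 gives 0 > -2. Violating.
Others report (3, 3, 3): truth gives 0; no alternative beats it.
Others report (3, 3, 9): truth gives 0; no alternative beats it.
(Checking all 64 profiles: 1 has a profitable deviation, 63 do not.)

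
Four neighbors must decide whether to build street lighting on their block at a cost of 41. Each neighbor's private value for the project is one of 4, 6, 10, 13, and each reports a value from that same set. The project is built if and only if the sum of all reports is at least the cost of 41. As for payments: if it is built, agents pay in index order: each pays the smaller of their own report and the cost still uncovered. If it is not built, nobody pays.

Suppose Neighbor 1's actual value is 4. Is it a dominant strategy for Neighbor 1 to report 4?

Yes

Check each profile of the others' reports and compare truth against every alternative report.
Others report (10, 13, 13): truth gives 0, best alternative gives -2.
Others report (13, 10, 13): truth gives 0, best alternative gives -2.
Others report (13, 13, 10): truth gives 0, best alternative gives -2.
Others report (13, 13, 13): truth gives 0, best alternative gives -2.
Others report (4, 4, 4): truth gives 0, best alternative gives 0.
Others report (4, 4, 6): truth gives 0, best alternative gives 0.
(Remaining 58 profiles checked similarly; truth is weakly best in each.)
In every case the truthful report is at least as good as any alternative, so it is a dominant strategy.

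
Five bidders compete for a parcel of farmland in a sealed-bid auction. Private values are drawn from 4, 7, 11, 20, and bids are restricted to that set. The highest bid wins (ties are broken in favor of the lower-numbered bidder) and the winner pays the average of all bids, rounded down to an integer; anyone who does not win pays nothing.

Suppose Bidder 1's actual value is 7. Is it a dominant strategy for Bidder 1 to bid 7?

Consider the case where Bidder 2 bids 4, Bidder 3 bids 4, Bidder 4 bids 4 and Bidder 5 bids 11.
Truthful bid 7: loses, pays 0, utility 0.
Bid 11 instead: wins, pays 6, utility 7 - 6 = 1.
Since 1 > 0, bidding 11 is strictly better here, so truthful bidding is not dominant.

No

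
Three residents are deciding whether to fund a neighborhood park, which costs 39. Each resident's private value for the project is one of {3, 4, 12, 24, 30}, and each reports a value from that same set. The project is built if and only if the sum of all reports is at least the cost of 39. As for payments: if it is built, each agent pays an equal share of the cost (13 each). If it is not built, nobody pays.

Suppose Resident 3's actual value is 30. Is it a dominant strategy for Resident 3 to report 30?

Check each profile of the others' reports and compare truth against every alternative report.
Others report (3, 12): truth gives 17, best alternative gives 17.
Others report (3, 24): truth gives 17, best alternative gives 17.
Others report (3, 30): truth gives 17, best alternative gives 17.
Others report (4, 12): truth gives 17, best alternative gives 17.
Others report (4, 24): truth gives 17, best alternative gives 17.
Others report (4, 30): truth gives 17, best alternative gives 17.
(Remaining 19 profiles checked similarly; truth is weakly best in each.)
In every case the truthful report is at least as good as any alternative, so it is a dominant strategy.

Yes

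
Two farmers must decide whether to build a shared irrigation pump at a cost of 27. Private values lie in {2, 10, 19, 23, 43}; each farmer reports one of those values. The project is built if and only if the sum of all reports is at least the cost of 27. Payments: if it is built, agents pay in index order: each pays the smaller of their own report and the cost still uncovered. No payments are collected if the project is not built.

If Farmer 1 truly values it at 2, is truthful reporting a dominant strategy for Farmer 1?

Yes

Check each profile of the others' reports and compare truth against every alternative report.
Others report (19): truth gives 0, best alternative gives -8.
Others report (23): truth gives 0, best alternative gives -8.
Others report (43): truth gives 0, best alternative gives -8.
Others report (2): truth gives 0, best alternative gives 0.
Others report (10): truth gives 0, best alternative gives 0.
In every case the truthful report is at least as good as any alternative, so it is a dominant strategy.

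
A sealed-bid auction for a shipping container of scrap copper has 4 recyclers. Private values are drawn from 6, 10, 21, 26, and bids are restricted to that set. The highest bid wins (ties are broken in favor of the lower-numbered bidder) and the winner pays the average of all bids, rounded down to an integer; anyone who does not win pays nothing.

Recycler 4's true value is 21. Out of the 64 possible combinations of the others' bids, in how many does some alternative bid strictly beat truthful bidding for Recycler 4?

Others bid (6, 6, 6): truth gives 12; bid 10 gives 14 > 12. Violating.
Others bid (6, 6, 21): truth gives 0; bid 26 gives 7 > 0. Violating.
Others bid (6, 10, 21): truth gives 0; bid 26 gives 6 > 0. Violating.
Others bid (6, 21, 6): truth gives 0; bid 26 gives 7 > 0. Violating.
Others bid (6, 6, 10): truth gives 11; no alternative beats it.
Others bid (6, 6, 26): truth gives 0; no alternative beats it.
(Checking all 64 profiles: 19 have a profitable deviation, 45 do not.)

19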